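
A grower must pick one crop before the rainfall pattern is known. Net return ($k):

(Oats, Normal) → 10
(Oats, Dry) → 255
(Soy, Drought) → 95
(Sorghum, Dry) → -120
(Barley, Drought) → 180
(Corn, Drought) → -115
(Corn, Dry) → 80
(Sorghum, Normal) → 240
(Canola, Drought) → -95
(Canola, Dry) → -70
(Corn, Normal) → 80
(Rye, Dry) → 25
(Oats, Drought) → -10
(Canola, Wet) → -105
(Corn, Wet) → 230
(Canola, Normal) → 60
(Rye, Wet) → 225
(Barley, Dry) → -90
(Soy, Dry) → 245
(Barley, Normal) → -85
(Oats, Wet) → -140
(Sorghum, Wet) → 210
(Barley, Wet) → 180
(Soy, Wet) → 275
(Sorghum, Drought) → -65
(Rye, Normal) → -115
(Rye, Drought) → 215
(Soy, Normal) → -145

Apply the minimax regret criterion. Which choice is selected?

Column bests: Drought=215, Dry=255, Normal=240, Wet=275.
Soy regrets: 120, 10, 385, 0 → max 385
Barley regrets: 35, 345, 325, 95 → max 345
Sorghum regrets: 280, 375, 0, 65 → max 375
Oats regrets: 225, 0, 230, 415 → max 415
Canola regrets: 310, 325, 180, 380 → max 380
Rye regrets: 0, 230, 355, 50 → max 355
Corn regrets: 330, 175, 160, 45 → max 330
Smallest max regret = 330 → Corn.

Corn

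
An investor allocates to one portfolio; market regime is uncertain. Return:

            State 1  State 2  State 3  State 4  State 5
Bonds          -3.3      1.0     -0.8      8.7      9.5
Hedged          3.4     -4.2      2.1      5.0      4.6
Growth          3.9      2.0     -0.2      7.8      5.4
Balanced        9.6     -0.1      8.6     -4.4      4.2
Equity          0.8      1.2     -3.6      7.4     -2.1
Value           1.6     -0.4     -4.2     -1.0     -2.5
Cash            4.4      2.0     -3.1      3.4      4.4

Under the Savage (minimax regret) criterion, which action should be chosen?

Hedged

Column bests: State 1=9.6, State 2=2.0, State 3=8.6, State 4=8.7, State 5=9.5.
Bonds regrets: 12.9, 1.0, 9.4, 0.0, 0.0 → max 12.9
Hedged regrets: 6.2, 6.2, 6.5, 3.7, 4.9 → max 6.5
Growth regrets: 5.7, 0.0, 8.8, 0.9, 4.1 → max 8.8
Balanced regrets: 0.0, 2.1, 0.0, 13.1, 5.3 → max 13.1
Equity regrets: 8.8, 0.8, 12.2, 1.3, 11.6 → max 12.2
Value regrets: 8.0, 2.4, 12.8, 9.7, 12.0 → max 12.8
Cash regrets: 5.2, 0.0, 11.7, 5.3, 5.1 → max 11.7
Smallest max regret = 6.5 → Hedged.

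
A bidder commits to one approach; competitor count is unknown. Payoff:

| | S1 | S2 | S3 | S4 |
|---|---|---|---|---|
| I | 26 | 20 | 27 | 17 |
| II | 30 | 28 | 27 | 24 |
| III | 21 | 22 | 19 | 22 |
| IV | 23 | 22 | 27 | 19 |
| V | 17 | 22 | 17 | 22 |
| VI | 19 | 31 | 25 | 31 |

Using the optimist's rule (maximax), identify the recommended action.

VI

Row maxima: I=27, II=30, III=22, IV=27, V=22, VI=31
Best best-case = 31 → VI.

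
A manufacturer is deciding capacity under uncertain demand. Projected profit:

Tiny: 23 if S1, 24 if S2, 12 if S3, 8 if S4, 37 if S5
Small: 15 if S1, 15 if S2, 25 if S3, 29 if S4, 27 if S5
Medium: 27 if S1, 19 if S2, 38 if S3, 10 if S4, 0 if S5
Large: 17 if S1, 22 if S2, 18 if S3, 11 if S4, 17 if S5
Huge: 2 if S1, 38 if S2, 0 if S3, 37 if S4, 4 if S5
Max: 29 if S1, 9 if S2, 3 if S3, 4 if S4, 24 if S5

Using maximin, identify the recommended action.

Row minima: Tiny=8, Small=15, Medium=0, Large=11, Huge=0, Max=3
Best worst-case = 15 → Small.

Small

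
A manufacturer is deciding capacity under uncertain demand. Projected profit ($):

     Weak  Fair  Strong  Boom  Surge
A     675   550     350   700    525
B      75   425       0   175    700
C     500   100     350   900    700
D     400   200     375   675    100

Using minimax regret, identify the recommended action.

Column bests: Weak=675, Fair=550, Strong=375, Boom=900, Surge=700.
A regrets: 0, 0, 25, 200, 175 → max 200
B regrets: 600, 125, 375, 725, 0 → max 725
C regrets: 175, 450, 25, 0, 0 → max 450
D regrets: 275, 350, 0, 225, 600 → max 600
Smallest max regret = 200 → A.

A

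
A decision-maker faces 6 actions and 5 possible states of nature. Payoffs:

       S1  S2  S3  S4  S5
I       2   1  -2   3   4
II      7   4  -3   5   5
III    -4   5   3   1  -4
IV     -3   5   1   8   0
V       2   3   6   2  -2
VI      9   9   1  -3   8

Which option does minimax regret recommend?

Column bests: S1=9, S2=9, S3=6, S4=8, S5=8.
I regrets: 7, 8, 8, 5, 4 → max 8
II regrets: 2, 5, 9, 3, 3 → max 9
III regrets: 13, 4, 3, 7, 12 → max 13
IV regrets: 12, 4, 5, 0, 8 → max 12
V regrets: 7, 6, 0, 6, 10 → max 10
VI regrets: 0, 0, 5, 11, 0 → max 11
Smallest max regret = 8 → I.

I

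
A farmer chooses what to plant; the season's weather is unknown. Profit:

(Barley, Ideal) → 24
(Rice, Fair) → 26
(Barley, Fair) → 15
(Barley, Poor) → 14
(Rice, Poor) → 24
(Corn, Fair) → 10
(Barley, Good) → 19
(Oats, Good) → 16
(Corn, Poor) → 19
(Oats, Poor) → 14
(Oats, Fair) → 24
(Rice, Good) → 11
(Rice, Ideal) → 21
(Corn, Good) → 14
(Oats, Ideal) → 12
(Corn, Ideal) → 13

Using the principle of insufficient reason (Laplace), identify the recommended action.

Rice

Row averages: Oats=16.5, Rice=20.5, Corn=14, Barley=18
Highest average = 20.5 → Rice.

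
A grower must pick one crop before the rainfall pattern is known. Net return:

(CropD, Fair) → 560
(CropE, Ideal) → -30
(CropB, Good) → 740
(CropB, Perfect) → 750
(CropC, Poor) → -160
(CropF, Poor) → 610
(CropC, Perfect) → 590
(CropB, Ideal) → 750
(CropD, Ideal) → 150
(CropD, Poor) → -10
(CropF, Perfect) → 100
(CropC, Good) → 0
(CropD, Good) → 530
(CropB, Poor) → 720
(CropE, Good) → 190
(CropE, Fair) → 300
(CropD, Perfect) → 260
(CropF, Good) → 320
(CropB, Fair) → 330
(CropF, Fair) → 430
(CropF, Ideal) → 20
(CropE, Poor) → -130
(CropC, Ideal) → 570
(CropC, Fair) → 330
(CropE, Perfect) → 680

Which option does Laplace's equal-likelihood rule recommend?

Row averages: CropD=298, CropB=658, CropF=296, CropC=266, CropE=202
Highest average = 658 → CropB.

CropB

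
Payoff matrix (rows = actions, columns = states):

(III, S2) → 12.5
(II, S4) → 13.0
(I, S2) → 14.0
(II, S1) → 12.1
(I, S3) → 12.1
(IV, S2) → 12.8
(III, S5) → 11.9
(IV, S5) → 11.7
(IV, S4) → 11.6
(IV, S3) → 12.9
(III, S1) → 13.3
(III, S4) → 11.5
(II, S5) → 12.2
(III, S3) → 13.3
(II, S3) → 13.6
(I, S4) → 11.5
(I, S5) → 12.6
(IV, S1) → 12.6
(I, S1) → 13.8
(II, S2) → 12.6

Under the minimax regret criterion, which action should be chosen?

Column bests: S1=13.8, S2=14.0, S3=13.6, S4=13.0, S5=12.6.
I regrets: 0.0, 0.0, 1.5, 1.5, 0.0 → max 1.5
II regrets: 1.7, 1.4, 0.0, 0.0, 0.4 → max 1.7
III regrets: 0.5, 1.5, 0.3, 1.5, 0.7 → max 1.5
IV regrets: 1.2, 1.2, 0.7, 1.4, 0.9 → max 1.4
Smallest max regret = 1.4 → IV.

IV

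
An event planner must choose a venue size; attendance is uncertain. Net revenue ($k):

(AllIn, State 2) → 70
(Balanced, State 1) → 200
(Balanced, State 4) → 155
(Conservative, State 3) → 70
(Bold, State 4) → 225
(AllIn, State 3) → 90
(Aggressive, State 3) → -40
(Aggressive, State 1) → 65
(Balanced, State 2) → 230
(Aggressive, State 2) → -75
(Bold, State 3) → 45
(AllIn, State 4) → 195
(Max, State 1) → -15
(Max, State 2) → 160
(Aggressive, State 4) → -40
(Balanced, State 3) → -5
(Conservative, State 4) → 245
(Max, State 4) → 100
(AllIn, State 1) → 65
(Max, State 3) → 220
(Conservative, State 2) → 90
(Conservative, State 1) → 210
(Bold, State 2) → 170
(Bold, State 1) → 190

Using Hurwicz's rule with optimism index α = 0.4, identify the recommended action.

Conservative

Conservative: 0.4·245 + 0.6·70 = 140
Balanced: 0.4·230 + 0.6·(-5) = 89
Aggressive: 0.4·65 + 0.6·(-75) = -19
Bold: 0.4·225 + 0.6·45 = 117
AllIn: 0.4·195 + 0.6·65 = 117
Max: 0.4·220 + 0.6·(-15) = 79
Highest Hurwicz score = 140 → Conservative.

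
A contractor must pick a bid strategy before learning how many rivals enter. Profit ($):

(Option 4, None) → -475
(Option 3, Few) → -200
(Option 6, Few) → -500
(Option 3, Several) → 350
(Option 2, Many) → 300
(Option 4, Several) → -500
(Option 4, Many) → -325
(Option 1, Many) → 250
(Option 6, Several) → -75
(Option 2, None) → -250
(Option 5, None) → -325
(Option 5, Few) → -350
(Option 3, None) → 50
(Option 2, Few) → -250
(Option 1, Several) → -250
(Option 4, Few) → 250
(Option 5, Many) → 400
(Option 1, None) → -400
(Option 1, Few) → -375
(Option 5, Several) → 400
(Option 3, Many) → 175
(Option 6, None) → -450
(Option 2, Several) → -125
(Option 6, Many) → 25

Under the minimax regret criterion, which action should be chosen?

Column bests: None=50, Few=250, Several=400, Many=400.
Option 1 regrets: 450, 625, 650, 150 → max 650
Option 2 regrets: 300, 500, 525, 100 → max 525
Option 3 regrets: 0, 450, 50, 225 → max 450
Option 4 regrets: 525, 0, 900, 725 → max 900
Option 5 regrets: 375, 600, 0, 0 → max 600
Option 6 regrets: 500, 750, 475, 375 → max 750
Smallest max regret = 450 → Option 3.

Option 3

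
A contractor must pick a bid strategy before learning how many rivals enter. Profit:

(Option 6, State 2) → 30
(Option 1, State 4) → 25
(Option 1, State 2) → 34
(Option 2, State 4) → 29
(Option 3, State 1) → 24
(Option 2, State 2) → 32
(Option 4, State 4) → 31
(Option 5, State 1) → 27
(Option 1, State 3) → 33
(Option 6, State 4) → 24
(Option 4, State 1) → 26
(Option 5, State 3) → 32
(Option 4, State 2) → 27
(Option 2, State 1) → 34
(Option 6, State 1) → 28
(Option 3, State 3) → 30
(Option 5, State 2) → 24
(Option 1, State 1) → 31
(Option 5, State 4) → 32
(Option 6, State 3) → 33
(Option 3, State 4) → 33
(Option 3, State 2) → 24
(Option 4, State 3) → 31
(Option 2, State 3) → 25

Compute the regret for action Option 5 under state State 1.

Best payoff under State 1 is 34.
Regret = 34 − 27 = 7.

7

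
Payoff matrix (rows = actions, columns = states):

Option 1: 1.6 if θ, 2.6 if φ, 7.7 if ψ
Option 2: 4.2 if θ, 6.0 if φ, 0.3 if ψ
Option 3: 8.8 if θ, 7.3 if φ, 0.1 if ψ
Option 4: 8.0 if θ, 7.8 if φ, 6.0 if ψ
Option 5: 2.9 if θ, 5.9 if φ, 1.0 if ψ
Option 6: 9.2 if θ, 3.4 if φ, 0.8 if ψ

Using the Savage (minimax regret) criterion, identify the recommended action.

Option 4

Column bests: θ=9.2, φ=7.8, ψ=7.7.
Option 1 regrets: 7.6, 5.2, 0.0 → max 7.6
Option 2 regrets: 5.0, 1.8, 7.4 → max 7.4
Option 3 regrets: 0.4, 0.5, 7.6 → max 7.6
Option 4 regrets: 1.2, 0.0, 1.7 → max 1.7
Option 5 regrets: 6.3, 1.9, 6.7 → max 6.7
Option 6 regrets: 0.0, 4.4, 6.9 → max 6.9
Smallest max regret = 1.7 → Option 4.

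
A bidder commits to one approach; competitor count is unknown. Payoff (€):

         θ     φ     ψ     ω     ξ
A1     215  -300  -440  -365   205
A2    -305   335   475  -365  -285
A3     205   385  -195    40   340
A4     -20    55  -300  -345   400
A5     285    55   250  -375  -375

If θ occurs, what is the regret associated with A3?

80

Best payoff under θ is 285.
Regret = 285 − 205 = 80.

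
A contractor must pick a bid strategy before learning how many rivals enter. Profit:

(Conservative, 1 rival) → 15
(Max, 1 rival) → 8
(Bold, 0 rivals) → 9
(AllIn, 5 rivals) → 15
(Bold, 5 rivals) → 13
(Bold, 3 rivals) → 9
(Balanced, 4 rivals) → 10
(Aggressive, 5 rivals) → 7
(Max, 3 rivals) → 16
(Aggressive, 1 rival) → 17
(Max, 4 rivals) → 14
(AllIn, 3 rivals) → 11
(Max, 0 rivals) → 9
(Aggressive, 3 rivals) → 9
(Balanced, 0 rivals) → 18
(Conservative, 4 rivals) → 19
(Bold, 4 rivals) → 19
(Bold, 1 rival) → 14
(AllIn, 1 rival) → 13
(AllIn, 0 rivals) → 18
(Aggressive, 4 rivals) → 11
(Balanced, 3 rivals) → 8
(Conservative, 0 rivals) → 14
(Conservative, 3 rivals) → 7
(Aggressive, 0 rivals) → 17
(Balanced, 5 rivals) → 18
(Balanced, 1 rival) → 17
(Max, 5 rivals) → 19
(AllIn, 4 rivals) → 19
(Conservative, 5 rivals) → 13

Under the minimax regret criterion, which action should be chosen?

Column bests: 0 rivals=18, 1 rival=17, 3 rivals=16, 4 rivals=19, 5 rivals=19.
Conservative regrets: 4, 2, 9, 0, 6 → max 9
Balanced regrets: 0, 0, 8, 9, 1 → max 9
Aggressive regrets: 1, 0, 7, 8, 12 → max 12
Bold regrets: 9, 3, 7, 0, 6 → max 9
AllIn regrets: 0, 4, 5, 0, 4 → max 5
Max regrets: 9, 9, 0, 5, 0 → max 9
Smallest max regret = 5 → AllIn.

AllIn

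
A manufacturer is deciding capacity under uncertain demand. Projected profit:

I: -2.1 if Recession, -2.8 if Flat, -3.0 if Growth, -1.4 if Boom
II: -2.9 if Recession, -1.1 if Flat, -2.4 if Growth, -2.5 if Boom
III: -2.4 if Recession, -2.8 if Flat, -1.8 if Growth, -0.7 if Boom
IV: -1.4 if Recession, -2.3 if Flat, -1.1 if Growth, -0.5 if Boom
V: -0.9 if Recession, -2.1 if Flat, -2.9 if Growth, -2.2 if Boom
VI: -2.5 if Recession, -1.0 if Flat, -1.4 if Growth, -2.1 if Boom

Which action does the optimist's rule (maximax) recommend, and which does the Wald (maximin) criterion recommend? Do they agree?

maximax → IV; maximin → IV (agree)

Row maxima: I=-1.4, II=-1.1, III=-0.7, IV=-0.5, V=-0.9, VI=-1.0
Best best-case = -0.5 → IV.
Row minima: I=-3.0, II=-2.9, III=-2.8, IV=-2.3, V=-2.9, VI=-2.5
Best worst-case = -2.3 → IV.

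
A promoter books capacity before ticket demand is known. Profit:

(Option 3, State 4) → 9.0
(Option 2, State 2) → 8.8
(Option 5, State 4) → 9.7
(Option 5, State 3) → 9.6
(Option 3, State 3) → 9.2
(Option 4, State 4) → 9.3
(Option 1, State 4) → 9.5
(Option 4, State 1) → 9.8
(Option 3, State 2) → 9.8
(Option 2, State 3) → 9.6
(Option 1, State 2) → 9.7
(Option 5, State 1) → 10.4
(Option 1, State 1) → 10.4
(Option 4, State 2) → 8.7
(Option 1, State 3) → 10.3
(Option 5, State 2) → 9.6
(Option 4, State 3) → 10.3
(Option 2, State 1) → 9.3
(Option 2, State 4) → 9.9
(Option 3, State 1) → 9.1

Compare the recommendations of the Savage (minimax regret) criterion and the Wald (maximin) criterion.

Column bests: State 1=10.4, State 2=9.8, State 3=10.3, State 4=9.9.
Option 1 regrets: 0.0, 0.1, 0.0, 0.4 → max 0.4
Option 2 regrets: 1.1, 1.0, 0.7, 0.0 → max 1.1
Option 3 regrets: 1.3, 0.0, 1.1, 0.9 → max 1.3
Option 4 regrets: 0.6, 1.1, 0.0, 0.6 → max 1.1
Option 5 regrets: 0.0, 0.2, 0.7, 0.2 → max 0.7
Smallest max regret = 0.4 → Option 1.
Row minima: Option 1=9.5, Option 2=8.8, Option 3=9.0, Option 4=8.7, Option 5=9.6
Best worst-case = 9.6 → Option 5.

minimax regret → Option 1; maximin → Option 5 (disagree)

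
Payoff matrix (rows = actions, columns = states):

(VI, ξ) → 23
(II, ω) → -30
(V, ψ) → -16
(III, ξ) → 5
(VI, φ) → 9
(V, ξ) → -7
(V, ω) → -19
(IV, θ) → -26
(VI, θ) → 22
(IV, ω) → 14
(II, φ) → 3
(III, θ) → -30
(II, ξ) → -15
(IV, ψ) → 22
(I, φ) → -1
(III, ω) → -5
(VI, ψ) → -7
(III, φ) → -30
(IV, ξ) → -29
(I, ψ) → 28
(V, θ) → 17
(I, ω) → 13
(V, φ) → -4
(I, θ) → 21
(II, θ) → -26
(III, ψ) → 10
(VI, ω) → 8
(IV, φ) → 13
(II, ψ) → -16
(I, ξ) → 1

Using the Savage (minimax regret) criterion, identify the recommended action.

I

Column bests: θ=22, φ=13, ψ=28, ω=14, ξ=23.
I regrets: 1, 14, 0, 1, 22 → max 22
II regrets: 48, 10, 44, 44, 38 → max 48
III regrets: 52, 43, 18, 19, 18 → max 52
IV regrets: 48, 0, 6, 0, 52 → max 52
V regrets: 5, 17, 44, 33, 30 → max 44
VI regrets: 0, 4, 35, 6, 0 → max 35
Smallest max regret = 22 → I.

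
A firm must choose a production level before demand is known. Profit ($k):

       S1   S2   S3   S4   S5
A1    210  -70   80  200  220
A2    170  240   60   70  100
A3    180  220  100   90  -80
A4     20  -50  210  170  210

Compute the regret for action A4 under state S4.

30

Best payoff under S4 is 200.
Regret = 200 − 170 = 30.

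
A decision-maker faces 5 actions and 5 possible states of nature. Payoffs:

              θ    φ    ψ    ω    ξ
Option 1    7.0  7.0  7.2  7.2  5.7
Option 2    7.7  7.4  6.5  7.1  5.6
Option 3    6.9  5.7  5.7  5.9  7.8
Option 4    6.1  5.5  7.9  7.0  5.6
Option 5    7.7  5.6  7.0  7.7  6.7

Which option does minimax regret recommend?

Option 5

Column bests: θ=7.7, φ=7.4, ψ=7.9, ω=7.7, ξ=7.8.
Option 1 regrets: 0.7, 0.4, 0.7, 0.5, 2.1 → max 2.1
Option 2 regrets: 0.0, 0.0, 1.4, 0.6, 2.2 → max 2.2
Option 3 regrets: 0.8, 1.7, 2.2, 1.8, 0.0 → max 2.2
Option 4 regrets: 1.6, 1.9, 0.0, 0.7, 2.2 → max 2.2
Option 5 regrets: 0.0, 1.8, 0.9, 0.0, 1.1 → max 1.8
Smallest max regret = 1.8 → Option 5.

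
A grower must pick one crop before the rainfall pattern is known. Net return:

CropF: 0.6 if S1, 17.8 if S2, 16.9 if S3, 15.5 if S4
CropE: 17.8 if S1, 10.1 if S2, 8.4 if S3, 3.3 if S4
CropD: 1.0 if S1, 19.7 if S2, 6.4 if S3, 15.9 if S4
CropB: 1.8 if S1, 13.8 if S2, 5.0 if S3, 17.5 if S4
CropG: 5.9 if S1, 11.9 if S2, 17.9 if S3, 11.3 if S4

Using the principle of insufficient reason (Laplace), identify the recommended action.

Row averages: CropF=12.7, CropE=9.9, CropD=10.75, CropB=9.525, CropG=11.75
Highest average = 12.7 → CropF.

CropF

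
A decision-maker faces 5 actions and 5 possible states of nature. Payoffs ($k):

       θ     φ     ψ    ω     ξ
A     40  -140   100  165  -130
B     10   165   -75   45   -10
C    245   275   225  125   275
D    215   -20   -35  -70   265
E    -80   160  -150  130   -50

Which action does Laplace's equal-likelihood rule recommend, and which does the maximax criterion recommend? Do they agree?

laplace → C; maximax → C (agree)

Row averages: A=7, B=27, C=229, D=71, E=2
Highest average = 229 → C.
Row maxima: A=165, B=165, C=275, D=265, E=160
Best best-case = 275 → C.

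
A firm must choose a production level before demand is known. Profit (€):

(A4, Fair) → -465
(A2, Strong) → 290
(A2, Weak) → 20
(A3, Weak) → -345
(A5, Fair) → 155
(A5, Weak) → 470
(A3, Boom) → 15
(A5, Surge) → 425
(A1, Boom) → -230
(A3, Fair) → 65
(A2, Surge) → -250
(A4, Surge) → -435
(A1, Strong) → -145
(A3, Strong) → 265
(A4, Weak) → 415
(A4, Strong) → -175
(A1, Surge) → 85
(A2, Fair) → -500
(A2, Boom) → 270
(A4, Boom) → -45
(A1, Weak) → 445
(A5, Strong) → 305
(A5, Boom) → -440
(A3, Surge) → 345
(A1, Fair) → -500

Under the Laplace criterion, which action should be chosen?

Row averages: A1=-69, A2=-34, A3=69, A4=-141, A5=183
Highest average = 183 → A5.

A5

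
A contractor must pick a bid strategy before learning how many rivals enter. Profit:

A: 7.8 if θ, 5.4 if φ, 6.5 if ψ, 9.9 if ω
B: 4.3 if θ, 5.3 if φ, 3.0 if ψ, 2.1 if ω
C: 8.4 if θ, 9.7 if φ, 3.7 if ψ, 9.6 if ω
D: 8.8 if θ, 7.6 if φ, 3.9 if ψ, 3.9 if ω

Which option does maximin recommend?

Row minima: A=5.4, B=2.1, C=3.7, D=3.9
Best worst-case = 5.4 → A.

A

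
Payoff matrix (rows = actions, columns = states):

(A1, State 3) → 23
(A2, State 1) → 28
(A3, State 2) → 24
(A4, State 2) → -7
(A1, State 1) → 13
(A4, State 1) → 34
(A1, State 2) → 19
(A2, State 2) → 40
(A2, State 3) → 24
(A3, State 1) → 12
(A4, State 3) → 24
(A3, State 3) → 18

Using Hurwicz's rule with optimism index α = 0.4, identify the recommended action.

A1: 0.4·23 + 0.6·13 = 17
A2: 0.4·40 + 0.6·24 = 30.4
A3: 0.4·24 + 0.6·12 = 16.8
A4: 0.4·34 + 0.6·(-7) = 9.4
Highest Hurwicz score = 30.4 → A2.

A2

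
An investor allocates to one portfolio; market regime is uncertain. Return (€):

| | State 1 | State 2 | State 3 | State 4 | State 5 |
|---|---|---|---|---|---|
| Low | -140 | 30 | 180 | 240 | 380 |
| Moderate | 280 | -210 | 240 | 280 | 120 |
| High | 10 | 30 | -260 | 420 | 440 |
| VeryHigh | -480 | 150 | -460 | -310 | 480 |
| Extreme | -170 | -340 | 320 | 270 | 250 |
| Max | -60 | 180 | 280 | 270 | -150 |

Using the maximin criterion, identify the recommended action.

Low

Row minima: Low=-140, Moderate=-210, High=-260, VeryHigh=-480, Extreme=-340, Max=-150
Best worst-case = -140 → Low.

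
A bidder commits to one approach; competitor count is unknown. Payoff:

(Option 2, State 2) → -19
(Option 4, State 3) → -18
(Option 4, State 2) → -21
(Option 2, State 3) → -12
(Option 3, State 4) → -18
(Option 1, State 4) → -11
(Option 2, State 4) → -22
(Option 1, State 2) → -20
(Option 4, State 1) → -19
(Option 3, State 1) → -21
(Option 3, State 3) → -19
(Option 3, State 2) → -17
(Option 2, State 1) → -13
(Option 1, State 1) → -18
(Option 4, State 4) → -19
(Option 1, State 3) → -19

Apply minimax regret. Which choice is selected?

Option 1

Column bests: State 1=-13, State 2=-17, State 3=-12, State 4=-11.
Option 1 regrets: 5, 3, 7, 0 → max 7
Option 2 regrets: 0, 2, 0, 11 → max 11
Option 3 regrets: 8, 0, 7, 7 → max 8
Option 4 regrets: 6, 4, 6, 8 → max 8
Smallest max regret = 7 → Option 1.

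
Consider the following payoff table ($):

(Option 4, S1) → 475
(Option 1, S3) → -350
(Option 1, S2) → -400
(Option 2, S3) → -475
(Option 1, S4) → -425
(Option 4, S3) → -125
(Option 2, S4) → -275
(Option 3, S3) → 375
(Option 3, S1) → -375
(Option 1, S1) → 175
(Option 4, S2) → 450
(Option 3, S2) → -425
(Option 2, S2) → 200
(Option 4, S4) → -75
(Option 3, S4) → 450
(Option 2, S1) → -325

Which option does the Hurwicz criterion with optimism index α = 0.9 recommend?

Option 4

Option 1: 0.9·175 + 0.1·(-425) = 115
Option 2: 0.9·200 + 0.1·(-475) = 132.5
Option 3: 0.9·450 + 0.1·(-425) = 362.5
Option 4: 0.9·475 + 0.1·(-125) = 415
Highest Hurwicz score = 415 → Option 4.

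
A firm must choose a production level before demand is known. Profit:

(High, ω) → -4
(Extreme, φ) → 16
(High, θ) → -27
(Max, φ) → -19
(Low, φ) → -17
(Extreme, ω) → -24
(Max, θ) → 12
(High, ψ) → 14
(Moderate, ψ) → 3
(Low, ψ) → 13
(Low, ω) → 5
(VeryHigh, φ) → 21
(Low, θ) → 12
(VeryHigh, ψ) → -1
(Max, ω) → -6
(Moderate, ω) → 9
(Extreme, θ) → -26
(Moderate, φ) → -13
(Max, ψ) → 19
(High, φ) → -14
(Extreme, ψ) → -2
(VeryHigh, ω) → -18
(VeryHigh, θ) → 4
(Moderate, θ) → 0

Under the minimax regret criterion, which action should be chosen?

Column bests: θ=12, φ=21, ψ=19, ω=9.
Low regrets: 0, 38, 6, 4 → max 38
Moderate regrets: 12, 34, 16, 0 → max 34
High regrets: 39, 35, 5, 13 → max 39
VeryHigh regrets: 8, 0, 20, 27 → max 27
Extreme regrets: 38, 5, 21, 33 → max 38
Max regrets: 0, 40, 0, 15 → max 40
Smallest max regret = 27 → VeryHigh.

VeryHigh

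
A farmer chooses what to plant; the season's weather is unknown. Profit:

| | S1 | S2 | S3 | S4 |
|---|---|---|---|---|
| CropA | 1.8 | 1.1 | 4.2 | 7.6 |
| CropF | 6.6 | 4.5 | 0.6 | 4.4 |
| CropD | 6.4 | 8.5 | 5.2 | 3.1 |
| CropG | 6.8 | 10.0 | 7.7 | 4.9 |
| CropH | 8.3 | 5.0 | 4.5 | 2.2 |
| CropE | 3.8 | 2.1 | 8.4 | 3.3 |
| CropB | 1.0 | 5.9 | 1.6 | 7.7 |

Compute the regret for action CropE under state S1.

Best payoff under S1 is 8.3.
Regret = 8.3 − 3.8 = 4.5.

4.5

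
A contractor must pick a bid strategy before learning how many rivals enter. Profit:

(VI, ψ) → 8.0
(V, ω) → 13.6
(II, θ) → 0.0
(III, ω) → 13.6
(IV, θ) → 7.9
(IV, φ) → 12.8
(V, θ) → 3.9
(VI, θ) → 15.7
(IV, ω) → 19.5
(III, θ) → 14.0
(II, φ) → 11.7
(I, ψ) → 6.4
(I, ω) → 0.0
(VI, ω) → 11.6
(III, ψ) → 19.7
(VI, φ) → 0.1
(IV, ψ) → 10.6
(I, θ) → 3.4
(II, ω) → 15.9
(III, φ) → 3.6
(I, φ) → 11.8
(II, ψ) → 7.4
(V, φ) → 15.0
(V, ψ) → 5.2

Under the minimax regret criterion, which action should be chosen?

Column bests: θ=15.7, φ=15.0, ψ=19.7, ω=19.5.
I regrets: 12.3, 3.2, 13.3, 19.5 → max 19.5
II regrets: 15.7, 3.3, 12.3, 3.6 → max 15.7
III regrets: 1.7, 11.4, 0.0, 5.9 → max 11.4
IV regrets: 7.8, 2.2, 9.1, 0.0 → max 9.1
V regrets: 11.8, 0.0, 14.5, 5.9 → max 14.5
VI regrets: 0.0, 14.9, 11.7, 7.9 → max 14.9
Smallest max regret = 9.1 → IV.

IV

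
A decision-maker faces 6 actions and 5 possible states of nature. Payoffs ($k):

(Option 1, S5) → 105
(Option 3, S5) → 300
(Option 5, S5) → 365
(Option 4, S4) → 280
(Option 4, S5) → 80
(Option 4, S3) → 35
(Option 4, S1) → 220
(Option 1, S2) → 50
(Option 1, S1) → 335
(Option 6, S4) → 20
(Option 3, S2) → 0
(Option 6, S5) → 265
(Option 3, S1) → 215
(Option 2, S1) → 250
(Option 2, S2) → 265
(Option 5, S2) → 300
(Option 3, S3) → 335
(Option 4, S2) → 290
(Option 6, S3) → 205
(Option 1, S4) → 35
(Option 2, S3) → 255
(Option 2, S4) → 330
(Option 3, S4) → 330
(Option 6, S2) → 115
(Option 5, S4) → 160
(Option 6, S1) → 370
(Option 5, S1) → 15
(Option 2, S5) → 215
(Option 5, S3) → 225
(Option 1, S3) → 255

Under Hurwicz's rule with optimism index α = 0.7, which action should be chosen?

Option 1: 0.7·335 + 0.3·35 = 245
Option 2: 0.7·330 + 0.3·215 = 295.5
Option 3: 0.7·335 + 0.3·0 = 234.5
Option 4: 0.7·290 + 0.3·35 = 213.5
Option 5: 0.7·365 + 0.3·15 = 260
Option 6: 0.7·370 + 0.3·20 = 265
Highest Hurwicz score = 295.5 → Option 2.

Option 2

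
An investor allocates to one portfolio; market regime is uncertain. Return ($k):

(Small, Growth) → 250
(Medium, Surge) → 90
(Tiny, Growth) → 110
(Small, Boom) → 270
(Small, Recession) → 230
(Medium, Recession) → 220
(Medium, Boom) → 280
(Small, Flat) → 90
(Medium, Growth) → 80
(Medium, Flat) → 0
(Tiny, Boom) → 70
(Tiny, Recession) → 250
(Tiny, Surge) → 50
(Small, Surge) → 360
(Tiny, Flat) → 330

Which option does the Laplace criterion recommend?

Row averages: Tiny=162, Small=240, Medium=134
Highest average = 240 → Small.

Small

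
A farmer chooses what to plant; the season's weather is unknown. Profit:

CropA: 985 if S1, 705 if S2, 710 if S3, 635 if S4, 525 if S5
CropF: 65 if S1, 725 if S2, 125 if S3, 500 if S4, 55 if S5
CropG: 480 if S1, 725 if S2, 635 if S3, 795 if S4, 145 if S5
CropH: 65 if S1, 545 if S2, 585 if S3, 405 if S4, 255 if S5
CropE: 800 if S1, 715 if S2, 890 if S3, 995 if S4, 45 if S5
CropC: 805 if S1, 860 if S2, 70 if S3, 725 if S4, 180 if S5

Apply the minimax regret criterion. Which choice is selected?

Column bests: S1=985, S2=860, S3=890, S4=995, S5=525.
CropA regrets: 0, 155, 180, 360, 0 → max 360
CropF regrets: 920, 135, 765, 495, 470 → max 920
CropG regrets: 505, 135, 255, 200, 380 → max 505
CropH regrets: 920, 315, 305, 590, 270 → max 920
CropE regrets: 185, 145, 0, 0, 480 → max 480
CropC regrets: 180, 0, 820, 270, 345 → max 820
Smallest max regret = 360 → CropA.

CropA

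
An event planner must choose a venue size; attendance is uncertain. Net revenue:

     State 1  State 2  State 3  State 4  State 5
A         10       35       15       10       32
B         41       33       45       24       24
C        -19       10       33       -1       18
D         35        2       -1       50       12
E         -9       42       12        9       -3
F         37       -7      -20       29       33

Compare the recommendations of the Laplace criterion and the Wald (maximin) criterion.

Row averages: A=20.4, B=33.4, C=8.2, D=19.6, E=10.2, F=14.4
Highest average = 33.4 → B.
Row minima: A=10, B=24, C=-19, D=-1, E=-9, F=-20
Best worst-case = 24 → B.

laplace → B; maximin → B (agree)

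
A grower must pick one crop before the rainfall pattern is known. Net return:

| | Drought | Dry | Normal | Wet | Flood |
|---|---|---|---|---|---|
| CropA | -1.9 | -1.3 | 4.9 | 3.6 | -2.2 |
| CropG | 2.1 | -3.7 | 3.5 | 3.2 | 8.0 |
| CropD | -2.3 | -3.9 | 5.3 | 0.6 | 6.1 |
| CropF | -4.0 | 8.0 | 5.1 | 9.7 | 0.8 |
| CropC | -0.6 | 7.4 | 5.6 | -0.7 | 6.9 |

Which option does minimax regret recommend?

Column bests: Drought=2.1, Dry=8.0, Normal=5.6, Wet=9.7, Flood=8.0.
CropA regrets: 4.0, 9.3, 0.7, 6.1, 10.2 → max 10.2
CropG regrets: 0.0, 11.7, 2.1, 6.5, 0.0 → max 11.7
CropD regrets: 4.4, 11.9, 0.3, 9.1, 1.9 → max 11.9
CropF regrets: 6.1, 0.0, 0.5, 0.0, 7.2 → max 7.2
CropC regrets: 2.7, 0.6, 0.0, 10.4, 1.1 → max 10.4
Smallest max regret = 7.2 → CropF.

CropF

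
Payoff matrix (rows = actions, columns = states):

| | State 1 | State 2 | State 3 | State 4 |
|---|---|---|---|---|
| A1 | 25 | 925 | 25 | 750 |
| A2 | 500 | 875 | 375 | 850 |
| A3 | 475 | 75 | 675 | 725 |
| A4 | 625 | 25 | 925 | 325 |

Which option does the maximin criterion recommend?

Row minima: A1=25, A2=375, A3=75, A4=25
Best worst-case = 375 → A2.

A2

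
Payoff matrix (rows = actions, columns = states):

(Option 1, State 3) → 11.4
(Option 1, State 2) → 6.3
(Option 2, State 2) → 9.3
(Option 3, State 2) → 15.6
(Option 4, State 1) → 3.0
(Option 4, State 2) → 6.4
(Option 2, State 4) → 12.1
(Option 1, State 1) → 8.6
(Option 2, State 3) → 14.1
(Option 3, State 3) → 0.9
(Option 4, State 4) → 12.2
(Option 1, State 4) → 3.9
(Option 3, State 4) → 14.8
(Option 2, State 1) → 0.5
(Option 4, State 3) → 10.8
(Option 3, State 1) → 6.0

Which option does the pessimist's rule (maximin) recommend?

Option 1

Row minima: Option 1=3.9, Option 2=0.5, Option 3=0.9, Option 4=3.0
Best worst-case = 3.9 → Option 1.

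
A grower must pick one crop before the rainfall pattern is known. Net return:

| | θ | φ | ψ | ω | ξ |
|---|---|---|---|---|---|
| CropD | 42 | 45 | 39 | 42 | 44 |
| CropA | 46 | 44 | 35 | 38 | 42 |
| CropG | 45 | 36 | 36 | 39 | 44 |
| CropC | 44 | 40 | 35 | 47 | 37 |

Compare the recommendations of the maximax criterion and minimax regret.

maximax → CropC; minimax regret → CropD (disagree)

Row maxima: CropD=45, CropA=46, CropG=45, CropC=47
Best best-case = 47 → CropC.
Column bests: θ=46, φ=45, ψ=39, ω=47, ξ=44.
CropD regrets: 4, 0, 0, 5, 0 → max 5
CropA regrets: 0, 1, 4, 9, 2 → max 9
CropG regrets: 1, 9, 3, 8, 0 → max 9
CropC regrets: 2, 5, 4, 0, 7 → max 7
Smallest max regret = 5 → CropD.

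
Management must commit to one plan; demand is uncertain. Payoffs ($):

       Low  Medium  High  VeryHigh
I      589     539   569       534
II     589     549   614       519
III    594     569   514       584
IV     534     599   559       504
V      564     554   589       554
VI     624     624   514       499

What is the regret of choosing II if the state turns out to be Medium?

Best payoff under Medium is 624.
Regret = 624 − 549 = 75.

75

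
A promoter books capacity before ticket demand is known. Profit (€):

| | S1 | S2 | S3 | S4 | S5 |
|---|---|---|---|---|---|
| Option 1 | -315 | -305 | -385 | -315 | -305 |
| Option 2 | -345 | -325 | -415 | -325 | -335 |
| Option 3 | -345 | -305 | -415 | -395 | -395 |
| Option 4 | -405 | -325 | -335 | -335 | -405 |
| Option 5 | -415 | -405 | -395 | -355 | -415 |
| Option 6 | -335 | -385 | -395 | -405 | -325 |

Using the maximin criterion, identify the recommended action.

Row minima: Option 1=-385, Option 2=-415, Option 3=-415, Option 4=-405, Option 5=-415, Option 6=-405
Best worst-case = -385 → Option 1.

Option 1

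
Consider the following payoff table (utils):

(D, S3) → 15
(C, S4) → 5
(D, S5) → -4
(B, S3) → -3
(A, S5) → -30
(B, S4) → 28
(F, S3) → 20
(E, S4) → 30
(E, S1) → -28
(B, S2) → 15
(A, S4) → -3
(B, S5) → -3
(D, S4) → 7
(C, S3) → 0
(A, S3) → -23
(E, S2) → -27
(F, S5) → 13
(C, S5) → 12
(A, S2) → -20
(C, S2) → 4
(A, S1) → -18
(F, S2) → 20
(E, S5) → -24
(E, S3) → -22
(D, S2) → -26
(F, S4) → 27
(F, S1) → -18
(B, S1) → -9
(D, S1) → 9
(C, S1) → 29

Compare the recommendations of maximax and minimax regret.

Row maxima: A=-3, B=28, C=29, D=15, E=30, F=27
Best best-case = 30 → E.
Column bests: S1=29, S2=20, S3=20, S4=30, S5=13.
A regrets: 47, 40, 43, 33, 43 → max 47
B regrets: 38, 5, 23, 2, 16 → max 38
C regrets: 0, 16, 20, 25, 1 → max 25
D regrets: 20, 46, 5, 23, 17 → max 46
E regrets: 57, 47, 42, 0, 37 → max 57
F regrets: 47, 0, 0, 3, 0 → max 47
Smallest max regret = 25 → C.

maximax → E; minimax regret → C (disagree)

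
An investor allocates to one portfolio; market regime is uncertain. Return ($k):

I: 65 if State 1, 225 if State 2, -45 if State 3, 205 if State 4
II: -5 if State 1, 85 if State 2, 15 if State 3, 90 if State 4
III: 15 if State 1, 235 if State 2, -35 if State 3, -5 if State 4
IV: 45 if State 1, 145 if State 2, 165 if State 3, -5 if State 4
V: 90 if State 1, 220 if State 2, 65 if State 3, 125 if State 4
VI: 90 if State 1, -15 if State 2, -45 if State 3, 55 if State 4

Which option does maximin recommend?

V

Row minima: I=-45, II=-5, III=-35, IV=-5, V=65, VI=-45
Best worst-case = 65 → V.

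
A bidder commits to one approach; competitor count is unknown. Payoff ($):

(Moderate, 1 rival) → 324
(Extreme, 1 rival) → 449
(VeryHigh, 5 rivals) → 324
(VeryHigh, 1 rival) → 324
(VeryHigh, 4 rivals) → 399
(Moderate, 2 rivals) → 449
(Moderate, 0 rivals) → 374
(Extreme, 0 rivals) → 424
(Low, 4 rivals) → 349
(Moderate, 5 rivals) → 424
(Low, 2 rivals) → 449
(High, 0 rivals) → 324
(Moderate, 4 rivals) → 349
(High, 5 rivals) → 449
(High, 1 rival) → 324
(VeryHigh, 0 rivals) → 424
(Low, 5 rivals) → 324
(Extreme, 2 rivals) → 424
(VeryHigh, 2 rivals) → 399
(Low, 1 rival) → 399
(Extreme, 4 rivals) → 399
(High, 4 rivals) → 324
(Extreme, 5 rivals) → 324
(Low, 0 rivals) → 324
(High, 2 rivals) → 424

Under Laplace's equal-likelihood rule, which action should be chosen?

Extreme

Row averages: Low=369, Moderate=384, High=369, VeryHigh=374, Extreme=404
Highest average = 404 → Extreme.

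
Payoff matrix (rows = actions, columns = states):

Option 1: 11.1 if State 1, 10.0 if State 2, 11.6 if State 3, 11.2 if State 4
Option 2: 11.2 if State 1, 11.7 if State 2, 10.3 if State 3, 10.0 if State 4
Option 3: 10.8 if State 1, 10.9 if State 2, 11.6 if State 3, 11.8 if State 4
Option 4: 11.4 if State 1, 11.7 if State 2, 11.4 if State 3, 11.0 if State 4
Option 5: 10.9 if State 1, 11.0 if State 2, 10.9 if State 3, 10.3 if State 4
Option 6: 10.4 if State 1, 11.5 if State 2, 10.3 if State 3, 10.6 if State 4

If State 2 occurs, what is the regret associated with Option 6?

0.2

Best payoff under State 2 is 11.7.
Regret = 11.7 − 11.5 = 0.2.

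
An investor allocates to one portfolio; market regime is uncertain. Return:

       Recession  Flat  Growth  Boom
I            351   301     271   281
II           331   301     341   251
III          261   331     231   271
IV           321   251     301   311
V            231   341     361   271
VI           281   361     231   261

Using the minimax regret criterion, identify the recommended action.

Column bests: Recession=351, Flat=361, Growth=361, Boom=311.
I regrets: 0, 60, 90, 30 → max 90
II regrets: 20, 60, 20, 60 → max 60
III regrets: 90, 30, 130, 40 → max 130
IV regrets: 30, 110, 60, 0 → max 110
V regrets: 120, 20, 0, 40 → max 120
VI regrets: 70, 0, 130, 50 → max 130
Smallest max regret = 60 → II.

II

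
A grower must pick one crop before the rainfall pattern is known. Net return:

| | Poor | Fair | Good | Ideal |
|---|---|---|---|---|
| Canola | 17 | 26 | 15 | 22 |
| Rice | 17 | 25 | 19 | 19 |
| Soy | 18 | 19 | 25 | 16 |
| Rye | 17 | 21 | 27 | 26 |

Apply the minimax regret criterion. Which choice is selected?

Column bests: Poor=18, Fair=26, Good=27, Ideal=26.
Canola regrets: 1, 0, 12, 4 → max 12
Rice regrets: 1, 1, 8, 7 → max 8
Soy regrets: 0, 7, 2, 10 → max 10
Rye regrets: 1, 5, 0, 0 → max 5
Smallest max regret = 5 → Rye.

Rye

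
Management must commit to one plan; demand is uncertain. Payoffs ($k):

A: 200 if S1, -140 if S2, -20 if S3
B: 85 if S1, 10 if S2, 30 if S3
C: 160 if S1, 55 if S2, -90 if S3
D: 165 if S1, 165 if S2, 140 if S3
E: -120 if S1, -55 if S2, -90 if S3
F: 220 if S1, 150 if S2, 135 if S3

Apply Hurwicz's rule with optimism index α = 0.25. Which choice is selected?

F

A: 0.25·200 + 0.75·(-140) = -55
B: 0.25·85 + 0.75·10 = 28.75
C: 0.25·160 + 0.75·(-90) = -27.5
D: 0.25·165 + 0.75·140 = 146.25
E: 0.25·(-55) + 0.75·(-120) = -103.75
F: 0.25·220 + 0.75·135 = 156.25
Highest Hurwicz score = 156.25 → F.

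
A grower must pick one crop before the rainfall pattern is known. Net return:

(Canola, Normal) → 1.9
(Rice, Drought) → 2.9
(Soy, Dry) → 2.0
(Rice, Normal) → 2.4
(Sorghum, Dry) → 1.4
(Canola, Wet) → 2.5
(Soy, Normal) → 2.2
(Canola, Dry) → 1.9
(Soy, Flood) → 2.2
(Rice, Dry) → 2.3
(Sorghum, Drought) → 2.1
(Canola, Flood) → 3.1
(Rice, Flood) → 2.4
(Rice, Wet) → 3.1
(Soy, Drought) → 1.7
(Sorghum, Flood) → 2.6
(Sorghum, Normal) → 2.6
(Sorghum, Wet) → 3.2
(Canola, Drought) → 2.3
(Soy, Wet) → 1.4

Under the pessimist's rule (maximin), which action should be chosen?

Rice

Row minima: Canola=1.9, Rice=2.3, Soy=1.4, Sorghum=1.4
Best worst-case = 2.3 → Rice.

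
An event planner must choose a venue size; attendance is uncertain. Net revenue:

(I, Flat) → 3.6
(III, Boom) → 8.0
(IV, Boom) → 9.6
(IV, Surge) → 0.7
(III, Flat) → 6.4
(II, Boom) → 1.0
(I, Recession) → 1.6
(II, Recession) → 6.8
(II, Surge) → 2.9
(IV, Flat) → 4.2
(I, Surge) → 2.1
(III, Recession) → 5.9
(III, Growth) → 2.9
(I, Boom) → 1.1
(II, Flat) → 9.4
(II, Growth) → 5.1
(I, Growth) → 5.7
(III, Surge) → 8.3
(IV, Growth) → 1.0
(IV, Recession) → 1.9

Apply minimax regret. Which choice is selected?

III

Column bests: Recession=6.8, Flat=9.4, Growth=5.7, Boom=9.6, Surge=8.3.
I regrets: 5.2, 5.8, 0.0, 8.5, 6.2 → max 8.5
II regrets: 0.0, 0.0, 0.6, 8.6, 5.4 → max 8.6
III regrets: 0.9, 3.0, 2.8, 1.6, 0.0 → max 3.0
IV regrets: 4.9, 5.2, 4.7, 0.0, 7.6 → max 7.6
Smallest max regret = 3.0 → III.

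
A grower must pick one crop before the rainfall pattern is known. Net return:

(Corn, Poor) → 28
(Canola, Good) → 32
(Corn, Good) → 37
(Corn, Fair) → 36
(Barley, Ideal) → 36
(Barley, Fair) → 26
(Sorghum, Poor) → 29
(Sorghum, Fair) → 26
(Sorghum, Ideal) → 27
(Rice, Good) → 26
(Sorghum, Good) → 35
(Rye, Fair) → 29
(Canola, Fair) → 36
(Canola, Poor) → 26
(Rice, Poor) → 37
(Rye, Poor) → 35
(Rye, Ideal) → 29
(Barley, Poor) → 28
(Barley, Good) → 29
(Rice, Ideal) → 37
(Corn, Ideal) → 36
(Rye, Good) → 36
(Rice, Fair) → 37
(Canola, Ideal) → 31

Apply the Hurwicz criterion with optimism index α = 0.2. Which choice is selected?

Rye

Barley: 0.2·36 + 0.8·26 = 28
Sorghum: 0.2·35 + 0.8·26 = 27.8
Rye: 0.2·36 + 0.8·29 = 30.4
Canola: 0.2·36 + 0.8·26 = 28
Corn: 0.2·37 + 0.8·28 = 29.8
Rice: 0.2·37 + 0.8·26 = 28.2
Highest Hurwicz score = 30.4 → Rye.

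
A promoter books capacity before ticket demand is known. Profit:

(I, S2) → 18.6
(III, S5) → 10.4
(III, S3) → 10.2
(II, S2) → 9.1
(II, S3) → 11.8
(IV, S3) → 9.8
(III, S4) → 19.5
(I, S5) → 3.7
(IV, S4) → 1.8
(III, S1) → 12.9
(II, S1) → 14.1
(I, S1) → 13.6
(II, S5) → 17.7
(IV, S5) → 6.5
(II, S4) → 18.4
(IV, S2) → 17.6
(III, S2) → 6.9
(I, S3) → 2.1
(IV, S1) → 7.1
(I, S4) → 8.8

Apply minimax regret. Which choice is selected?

II

Column bests: S1=14.1, S2=18.6, S3=11.8, S4=19.5, S5=17.7.
I regrets: 0.5, 0.0, 9.7, 10.7, 14.0 → max 14.0
II regrets: 0.0, 9.5, 0.0, 1.1, 0.0 → max 9.5
III regrets: 1.2, 11.7, 1.6, 0.0, 7.3 → max 11.7
IV regrets: 7.0, 1.0, 2.0, 17.7, 11.2 → max 17.7
Smallest max regret = 9.5 → II.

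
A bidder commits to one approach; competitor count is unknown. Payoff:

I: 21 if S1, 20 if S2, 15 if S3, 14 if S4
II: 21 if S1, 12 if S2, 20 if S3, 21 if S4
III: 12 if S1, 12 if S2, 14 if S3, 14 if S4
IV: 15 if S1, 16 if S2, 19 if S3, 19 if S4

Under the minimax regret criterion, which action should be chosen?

Column bests: S1=21, S2=20, S3=20, S4=21.
I regrets: 0, 0, 5, 7 → max 7
II regrets: 0, 8, 0, 0 → max 8
III regrets: 9, 8, 6, 7 → max 9
IV regrets: 6, 4, 1, 2 → max 6
Smallest max regret = 6 → IV.

IV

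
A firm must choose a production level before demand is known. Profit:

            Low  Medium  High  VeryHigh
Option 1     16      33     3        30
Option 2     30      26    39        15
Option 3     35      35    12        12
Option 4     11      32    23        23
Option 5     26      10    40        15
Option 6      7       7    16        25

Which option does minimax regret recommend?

Option 2

Column bests: Low=35, Medium=35, High=40, VeryHigh=30.
Option 1 regrets: 19, 2, 37, 0 → max 37
Option 2 regrets: 5, 9, 1, 15 → max 15
Option 3 regrets: 0, 0, 28, 18 → max 28
Option 4 regrets: 24, 3, 17, 7 → max 24
Option 5 regrets: 9, 25, 0, 15 → max 25
Option 6 regrets: 28, 28, 24, 5 → max 28
Smallest max regret = 15 → Option 2.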